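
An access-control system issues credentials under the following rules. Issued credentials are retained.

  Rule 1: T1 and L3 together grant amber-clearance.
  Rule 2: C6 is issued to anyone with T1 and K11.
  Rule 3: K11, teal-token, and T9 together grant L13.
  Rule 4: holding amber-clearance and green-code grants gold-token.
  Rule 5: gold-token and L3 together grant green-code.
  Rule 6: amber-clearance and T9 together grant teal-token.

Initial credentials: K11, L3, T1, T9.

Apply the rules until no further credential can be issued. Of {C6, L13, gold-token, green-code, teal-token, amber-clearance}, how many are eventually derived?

4

Holding T1 and L3 grants amber-clearance (Rule 1).
Holding T1 and K11 grants C6 (Rule 2).
Holding amber-clearance and T9 grants teal-token (Rule 6).
Holding K11, teal-token, and T9 grants L13 (Rule 3).
C6: reached.
L13: reached.
gold-token would need amber-clearance and green-code (Rule 4), but green-code is never granted.
green-code would need gold-token and L3 (Rule 5), but gold-token is never granted.
teal-token: reached.
amber-clearance: reached.
Reached: C6, L13, teal-token, and amber-clearance — 4 of the 6.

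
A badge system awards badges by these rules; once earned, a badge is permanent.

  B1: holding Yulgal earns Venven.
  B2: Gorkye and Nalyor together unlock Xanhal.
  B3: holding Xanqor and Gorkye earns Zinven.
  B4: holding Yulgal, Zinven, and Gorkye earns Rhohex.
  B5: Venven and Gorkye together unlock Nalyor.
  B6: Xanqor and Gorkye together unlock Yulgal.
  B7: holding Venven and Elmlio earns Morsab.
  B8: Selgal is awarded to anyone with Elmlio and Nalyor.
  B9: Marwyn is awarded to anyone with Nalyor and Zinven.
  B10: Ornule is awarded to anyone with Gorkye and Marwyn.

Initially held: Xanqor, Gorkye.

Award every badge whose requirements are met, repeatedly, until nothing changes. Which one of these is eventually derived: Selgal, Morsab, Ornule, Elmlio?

With Xanqor and Gorkye, Zinven is earned (B3).
With Xanqor and Gorkye, Yulgal is earned (B6).
With Yulgal, Venven is earned (B1).
With Venven and Gorkye, Nalyor is earned (B5).
With Nalyor and Zinven, Marwyn is earned (B9).
With Gorkye and Marwyn, Ornule is earned (B10).
No rule produces Elmlio, and it is not given. Selgal would need Elmlio and Nalyor (B8), but Elmlio is never earned. Morsab would need Venven and Elmlio (B7), but Elmlio is never earned.

Ornule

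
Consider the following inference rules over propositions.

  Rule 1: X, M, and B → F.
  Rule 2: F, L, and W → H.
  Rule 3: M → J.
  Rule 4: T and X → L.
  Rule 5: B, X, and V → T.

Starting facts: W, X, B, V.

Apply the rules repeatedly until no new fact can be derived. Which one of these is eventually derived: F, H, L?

L

From B, X, and V, Rule 5 gives T.
T and X hold, so L follows (Rule 4).
H would need F, L, and W (Rule 2), but F is never established. F would need X, M, and B (Rule 1), but M is never established.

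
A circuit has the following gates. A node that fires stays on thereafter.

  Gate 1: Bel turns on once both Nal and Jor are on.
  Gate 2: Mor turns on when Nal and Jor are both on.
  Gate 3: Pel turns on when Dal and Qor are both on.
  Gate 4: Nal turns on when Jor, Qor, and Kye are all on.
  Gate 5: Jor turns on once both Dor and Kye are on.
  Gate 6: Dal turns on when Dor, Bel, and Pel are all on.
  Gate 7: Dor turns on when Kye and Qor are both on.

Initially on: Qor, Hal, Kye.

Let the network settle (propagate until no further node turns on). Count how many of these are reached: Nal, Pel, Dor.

2

Gate 7: Kye and Qor on → Dor on.
Dor and Kye are on, so Jor turns on (Gate 5).
Jor, Qor, and Kye are on, so Nal turns on (Gate 4).
Nal: reached.
Pel would need Dal and Qor (Gate 3), but Dal never turns on.
Dor: reached.
Reached: Nal and Dor — 2 of the 3.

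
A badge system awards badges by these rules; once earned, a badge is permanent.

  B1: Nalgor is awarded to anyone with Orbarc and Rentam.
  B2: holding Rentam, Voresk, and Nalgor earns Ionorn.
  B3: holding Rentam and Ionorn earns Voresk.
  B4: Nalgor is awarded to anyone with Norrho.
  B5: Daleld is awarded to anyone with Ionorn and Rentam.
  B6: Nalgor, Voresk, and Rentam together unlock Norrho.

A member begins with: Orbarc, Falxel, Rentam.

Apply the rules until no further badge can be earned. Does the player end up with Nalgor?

Yes

With Orbarc and Rentam, Nalgor is earned (B1).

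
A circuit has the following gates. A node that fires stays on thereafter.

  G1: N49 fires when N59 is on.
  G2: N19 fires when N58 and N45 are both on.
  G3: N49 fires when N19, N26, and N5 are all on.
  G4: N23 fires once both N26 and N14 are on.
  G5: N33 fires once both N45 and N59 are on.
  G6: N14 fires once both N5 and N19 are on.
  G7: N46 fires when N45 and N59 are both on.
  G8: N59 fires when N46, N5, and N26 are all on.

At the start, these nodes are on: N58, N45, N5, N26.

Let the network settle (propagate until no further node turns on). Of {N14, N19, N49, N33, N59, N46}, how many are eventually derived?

G2: N58 and N45 on → N19 on.
N19, N26, and N5 are on, so N49 fires (G3).
N5 and N19 are on, so N14 fires (G6).
N14: reached.
N19: reached.
N49: reached.
N33 would need N45 and N59 (G5), but N59 never turns on.
N59 would need N46, N5, and N26 (G8), but N46 never turns on.
N46 would need N45 and N59 (G7), but N59 never turns on.
Reached: N14, N19, and N49 — 3 of the 6.

3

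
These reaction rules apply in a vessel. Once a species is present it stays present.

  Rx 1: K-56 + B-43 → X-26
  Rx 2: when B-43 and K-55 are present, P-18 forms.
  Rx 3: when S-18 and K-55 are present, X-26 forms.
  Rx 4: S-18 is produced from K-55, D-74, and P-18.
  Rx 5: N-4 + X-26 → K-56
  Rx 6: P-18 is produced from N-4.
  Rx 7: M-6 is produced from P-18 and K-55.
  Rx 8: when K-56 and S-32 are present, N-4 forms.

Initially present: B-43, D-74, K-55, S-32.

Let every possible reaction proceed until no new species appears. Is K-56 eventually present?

K-56 would need N-4 and X-26 (Rx 5), but N-4 never forms.

No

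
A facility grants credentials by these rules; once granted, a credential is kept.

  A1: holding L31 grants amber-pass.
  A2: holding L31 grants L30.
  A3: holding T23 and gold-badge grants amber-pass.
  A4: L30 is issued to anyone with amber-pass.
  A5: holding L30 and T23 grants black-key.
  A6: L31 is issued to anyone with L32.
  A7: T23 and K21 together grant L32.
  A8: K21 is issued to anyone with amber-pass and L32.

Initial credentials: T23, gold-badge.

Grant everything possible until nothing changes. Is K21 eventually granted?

K21 would need amber-pass and L32 (A8), but L32 is never granted.

No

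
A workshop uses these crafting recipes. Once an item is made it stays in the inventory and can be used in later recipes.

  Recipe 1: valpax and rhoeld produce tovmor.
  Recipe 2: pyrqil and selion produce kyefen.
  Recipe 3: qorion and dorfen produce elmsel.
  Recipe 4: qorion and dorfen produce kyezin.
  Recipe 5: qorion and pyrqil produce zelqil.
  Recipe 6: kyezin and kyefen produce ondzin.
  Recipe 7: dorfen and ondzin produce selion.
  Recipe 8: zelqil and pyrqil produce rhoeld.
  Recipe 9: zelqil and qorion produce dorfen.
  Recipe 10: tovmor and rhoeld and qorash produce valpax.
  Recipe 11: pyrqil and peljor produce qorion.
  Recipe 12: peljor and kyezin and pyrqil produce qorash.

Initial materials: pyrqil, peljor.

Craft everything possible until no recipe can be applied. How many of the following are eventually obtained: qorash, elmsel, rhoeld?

pyrqil and peljor → qorion (Recipe 11).
Using Recipe 5, qorion and pyrqil make zelqil.
Using Recipe 8, zelqil and pyrqil make rhoeld.
zelqil and qorion → dorfen (Recipe 9).
Using Recipe 4, qorion and dorfen make kyezin.
Using Recipe 3, qorion and dorfen make elmsel.
peljor and kyezin and pyrqil → qorash (Recipe 12).
qorash: reached.
elmsel: reached.
rhoeld: reached.
All 3 are reached.

3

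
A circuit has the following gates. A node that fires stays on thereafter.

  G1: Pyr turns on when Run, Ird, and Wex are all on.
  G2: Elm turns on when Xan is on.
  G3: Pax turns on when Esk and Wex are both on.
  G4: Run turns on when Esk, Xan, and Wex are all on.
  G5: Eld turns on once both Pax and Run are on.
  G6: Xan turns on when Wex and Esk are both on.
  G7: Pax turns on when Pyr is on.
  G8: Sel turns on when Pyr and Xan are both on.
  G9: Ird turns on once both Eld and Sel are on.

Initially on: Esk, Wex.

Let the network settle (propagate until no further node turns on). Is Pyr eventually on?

No

Pyr would need Run, Ird, and Wex (G1), but Ird never turns on.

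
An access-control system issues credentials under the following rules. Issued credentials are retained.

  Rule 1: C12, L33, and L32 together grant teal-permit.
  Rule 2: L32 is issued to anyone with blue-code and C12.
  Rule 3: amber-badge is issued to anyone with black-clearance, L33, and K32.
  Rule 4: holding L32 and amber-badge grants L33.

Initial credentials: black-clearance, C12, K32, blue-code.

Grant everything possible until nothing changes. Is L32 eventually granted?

Yes

Holding blue-code and C12 grants L32 (Rule 2).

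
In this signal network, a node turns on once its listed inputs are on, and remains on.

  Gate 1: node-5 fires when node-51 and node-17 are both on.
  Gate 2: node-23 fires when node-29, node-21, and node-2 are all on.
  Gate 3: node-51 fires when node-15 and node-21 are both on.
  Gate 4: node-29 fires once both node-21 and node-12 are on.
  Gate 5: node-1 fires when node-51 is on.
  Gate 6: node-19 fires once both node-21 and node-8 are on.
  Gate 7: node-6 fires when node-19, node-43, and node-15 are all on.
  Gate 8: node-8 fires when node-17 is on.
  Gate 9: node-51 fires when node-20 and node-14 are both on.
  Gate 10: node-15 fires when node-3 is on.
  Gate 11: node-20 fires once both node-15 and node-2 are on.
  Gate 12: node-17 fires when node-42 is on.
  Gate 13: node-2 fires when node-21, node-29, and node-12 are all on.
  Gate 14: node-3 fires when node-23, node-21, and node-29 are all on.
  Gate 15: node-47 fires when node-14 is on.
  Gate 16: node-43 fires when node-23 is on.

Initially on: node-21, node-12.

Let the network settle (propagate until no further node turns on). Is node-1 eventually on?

node-21 and node-12 are on, so node-29 fires (Gate 4).
Gate 13: node-21, node-29, and node-12 on → node-2 on.
Gate 2: node-29, node-21, and node-2 on → node-23 on.
node-23, node-21, and node-29 are on, so node-3 fires (Gate 14).
Gate 10: node-3 on → node-15 on.
Gate 3: node-15 and node-21 on → node-51 on.
node-51 is on, so node-1 fires (Gate 5).

Yes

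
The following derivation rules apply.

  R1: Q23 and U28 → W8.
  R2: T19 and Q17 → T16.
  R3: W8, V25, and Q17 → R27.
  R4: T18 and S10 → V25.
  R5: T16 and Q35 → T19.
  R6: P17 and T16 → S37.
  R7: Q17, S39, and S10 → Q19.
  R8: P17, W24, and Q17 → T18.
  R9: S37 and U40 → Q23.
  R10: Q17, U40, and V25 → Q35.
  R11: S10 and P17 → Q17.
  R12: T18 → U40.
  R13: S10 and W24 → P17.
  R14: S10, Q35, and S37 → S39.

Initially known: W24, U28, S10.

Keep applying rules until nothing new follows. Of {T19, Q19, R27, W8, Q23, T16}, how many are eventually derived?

0

T19 would need T16 and Q35 (R5), but T16 is never established.
Q19 would need Q17, S39, and S10 (R7), but S39 is never established.
R27 would need W8, V25, and Q17 (R3), but W8 is never established.
W8 would need Q23 and U28 (R1), but Q23 is never established.
Q23 would need S37 and U40 (R9), but S37 is never established.
T16 would need T19 and Q17 (R2), but T19 is never established.
None of the 6 are reached.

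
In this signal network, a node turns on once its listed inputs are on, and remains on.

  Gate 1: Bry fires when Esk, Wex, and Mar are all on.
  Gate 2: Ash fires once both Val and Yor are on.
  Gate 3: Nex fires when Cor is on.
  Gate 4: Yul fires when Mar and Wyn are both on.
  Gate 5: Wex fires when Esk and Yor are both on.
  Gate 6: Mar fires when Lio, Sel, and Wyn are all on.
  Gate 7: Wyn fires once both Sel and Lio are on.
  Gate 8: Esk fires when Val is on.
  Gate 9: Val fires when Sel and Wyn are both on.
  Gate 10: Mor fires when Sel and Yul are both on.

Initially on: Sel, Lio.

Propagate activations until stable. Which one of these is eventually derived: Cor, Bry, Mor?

Sel and Lio are on, so Wyn fires (Gate 7).
Lio, Sel, and Wyn are on, so Mar fires (Gate 6).
Mar and Wyn are on, so Yul fires (Gate 4).
Gate 10: Sel and Yul on → Mor on.
No rule produces Cor, and it is not given. Bry would need Esk, Wex, and Mar (Gate 1), but Wex never turns on.

Mor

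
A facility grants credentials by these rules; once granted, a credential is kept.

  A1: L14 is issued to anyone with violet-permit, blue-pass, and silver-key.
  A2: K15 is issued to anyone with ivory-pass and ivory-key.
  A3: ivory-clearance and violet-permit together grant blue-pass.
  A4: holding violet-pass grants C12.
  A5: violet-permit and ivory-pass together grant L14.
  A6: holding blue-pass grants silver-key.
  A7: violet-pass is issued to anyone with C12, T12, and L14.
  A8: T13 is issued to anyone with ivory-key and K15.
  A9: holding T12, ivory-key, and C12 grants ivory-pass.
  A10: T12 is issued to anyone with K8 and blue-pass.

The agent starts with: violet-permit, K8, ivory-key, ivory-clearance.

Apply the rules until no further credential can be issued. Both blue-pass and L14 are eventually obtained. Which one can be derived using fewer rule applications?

blue-pass: Holding ivory-clearance and violet-permit grants blue-pass (A3). [1 rule application]
L14: Holding ivory-clearance and violet-permit grants blue-pass (A3). Holding blue-pass grants silver-key (A6). Holding violet-permit, blue-pass, and silver-key grants L14 (A1). [3 rule applications]
blue-pass needs fewer.

blue-pass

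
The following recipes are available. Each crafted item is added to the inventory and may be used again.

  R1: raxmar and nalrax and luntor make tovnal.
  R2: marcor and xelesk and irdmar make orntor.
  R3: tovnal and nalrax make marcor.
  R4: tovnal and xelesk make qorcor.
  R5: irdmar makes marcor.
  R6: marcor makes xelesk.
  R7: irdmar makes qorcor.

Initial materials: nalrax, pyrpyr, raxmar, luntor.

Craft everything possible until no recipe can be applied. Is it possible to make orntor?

orntor would need marcor, xelesk, and irdmar (R2), but irdmar is never obtained.

No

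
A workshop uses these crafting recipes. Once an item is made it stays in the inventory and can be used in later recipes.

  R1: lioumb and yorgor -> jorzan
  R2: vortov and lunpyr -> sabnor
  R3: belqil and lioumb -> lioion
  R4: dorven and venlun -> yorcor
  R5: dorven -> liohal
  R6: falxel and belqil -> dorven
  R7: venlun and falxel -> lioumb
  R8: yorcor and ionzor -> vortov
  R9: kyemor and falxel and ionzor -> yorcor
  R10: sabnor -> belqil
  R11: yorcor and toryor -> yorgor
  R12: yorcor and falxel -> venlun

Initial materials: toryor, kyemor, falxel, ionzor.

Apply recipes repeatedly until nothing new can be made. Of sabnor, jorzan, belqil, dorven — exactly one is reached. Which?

jorzan

Using R9, kyemor, falxel, and ionzor make yorcor.
yorcor and falxel -> venlun (R12).
yorcor and toryor -> yorgor (R11).
Using R7, venlun and falxel make lioumb.
lioumb and yorgor -> jorzan (R1).
belqil would need sabnor (R10), but sabnor is never obtained. dorven would need falxel and belqil (R6), but belqil is never obtained. sabnor would need vortov and lunpyr (R2), but lunpyr is never obtained.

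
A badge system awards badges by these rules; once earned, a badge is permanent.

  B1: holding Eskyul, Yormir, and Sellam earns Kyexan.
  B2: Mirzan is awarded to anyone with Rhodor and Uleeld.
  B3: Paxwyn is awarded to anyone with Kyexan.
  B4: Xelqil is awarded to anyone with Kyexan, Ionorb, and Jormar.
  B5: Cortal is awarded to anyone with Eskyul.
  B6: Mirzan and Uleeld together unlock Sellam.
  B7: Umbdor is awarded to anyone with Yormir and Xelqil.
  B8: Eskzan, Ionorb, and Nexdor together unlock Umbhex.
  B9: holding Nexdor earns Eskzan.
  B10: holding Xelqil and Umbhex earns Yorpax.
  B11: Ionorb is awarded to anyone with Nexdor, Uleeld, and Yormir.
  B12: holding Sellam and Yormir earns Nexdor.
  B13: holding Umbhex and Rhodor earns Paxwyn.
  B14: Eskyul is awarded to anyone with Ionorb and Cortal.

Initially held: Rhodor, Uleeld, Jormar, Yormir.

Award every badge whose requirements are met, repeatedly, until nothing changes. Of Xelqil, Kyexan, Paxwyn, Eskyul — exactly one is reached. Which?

With Rhodor and Uleeld, Mirzan is earned (B2).
With Mirzan and Uleeld, Sellam is earned (B6).
With Sellam and Yormir, Nexdor is earned (B12).
With Nexdor, Uleeld, and Yormir, Ionorb is earned (B11).
With Nexdor, Eskzan is earned (B9).
With Eskzan, Ionorb, and Nexdor, Umbhex is earned (B8).
With Umbhex and Rhodor, Paxwyn is earned (B13).
Kyexan would need Eskyul, Yormir, and Sellam (B1), but Eskyul is never earned. Xelqil would need Kyexan, Ionorb, and Jormar (B4), but Kyexan is never earned. Eskyul would need Ionorb and Cortal (B14), but Cortal is never earned.

Paxwyn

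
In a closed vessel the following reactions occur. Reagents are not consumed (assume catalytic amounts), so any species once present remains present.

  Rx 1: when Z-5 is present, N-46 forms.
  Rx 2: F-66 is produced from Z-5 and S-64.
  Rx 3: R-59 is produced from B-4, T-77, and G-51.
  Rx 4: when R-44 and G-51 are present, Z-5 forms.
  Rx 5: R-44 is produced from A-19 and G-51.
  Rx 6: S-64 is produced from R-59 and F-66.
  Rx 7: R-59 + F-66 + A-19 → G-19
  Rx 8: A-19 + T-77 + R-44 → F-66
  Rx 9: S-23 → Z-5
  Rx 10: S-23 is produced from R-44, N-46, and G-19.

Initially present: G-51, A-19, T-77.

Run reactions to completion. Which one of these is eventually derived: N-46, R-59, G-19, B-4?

N-46

A-19 and G-51 present → R-44 forms (Rx 5).
R-44 and G-51 present → Z-5 forms (Rx 4).
Z-5 present → N-46 forms (Rx 1).
G-19 would need R-59, F-66, and A-19 (Rx 7), but R-59 never forms. R-59 would need B-4, T-77, and G-51 (Rx 3), but B-4 never forms. No rule produces B-4, and it is not given.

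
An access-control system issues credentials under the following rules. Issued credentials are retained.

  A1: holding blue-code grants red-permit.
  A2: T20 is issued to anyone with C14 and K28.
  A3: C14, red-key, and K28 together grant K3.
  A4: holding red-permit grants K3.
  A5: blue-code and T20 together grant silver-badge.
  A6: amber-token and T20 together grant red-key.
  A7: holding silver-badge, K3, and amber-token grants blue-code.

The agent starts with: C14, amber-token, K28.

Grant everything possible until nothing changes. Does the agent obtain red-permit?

red-permit would need blue-code (A1), but blue-code is never granted.

No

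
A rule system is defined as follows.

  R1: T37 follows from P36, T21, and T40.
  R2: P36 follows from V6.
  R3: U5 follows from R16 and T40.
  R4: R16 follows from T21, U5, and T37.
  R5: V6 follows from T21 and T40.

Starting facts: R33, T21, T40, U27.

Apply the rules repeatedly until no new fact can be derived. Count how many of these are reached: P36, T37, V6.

3

From T21 and T40, R5 gives V6.
From V6, R2 gives P36.
P36, T21, and T40 hold, so T37 follows (R1).
P36: reached.
T37: reached.
V6: reached.
All 3 are reached.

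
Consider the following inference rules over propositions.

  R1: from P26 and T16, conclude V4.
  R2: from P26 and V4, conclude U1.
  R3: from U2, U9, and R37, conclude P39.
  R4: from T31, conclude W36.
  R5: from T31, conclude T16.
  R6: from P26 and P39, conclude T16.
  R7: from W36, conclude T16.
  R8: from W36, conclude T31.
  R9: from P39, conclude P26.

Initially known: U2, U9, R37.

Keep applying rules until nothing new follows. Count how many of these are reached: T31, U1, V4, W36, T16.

U2, U9, and R37 hold, so P39 follows (R3).
P39 holds, so P26 follows (R9).
From P26 and P39, R6 gives T16.
From P26 and T16, R1 gives V4.
From P26 and V4, R2 gives U1.
T31 would need W36 (R8), but W36 is never established.
U1: reached.
V4: reached.
W36 would need T31 (R4), but T31 is never established.
T16: reached.
Reached: U1, V4, and T16 — 3 of the 5.

3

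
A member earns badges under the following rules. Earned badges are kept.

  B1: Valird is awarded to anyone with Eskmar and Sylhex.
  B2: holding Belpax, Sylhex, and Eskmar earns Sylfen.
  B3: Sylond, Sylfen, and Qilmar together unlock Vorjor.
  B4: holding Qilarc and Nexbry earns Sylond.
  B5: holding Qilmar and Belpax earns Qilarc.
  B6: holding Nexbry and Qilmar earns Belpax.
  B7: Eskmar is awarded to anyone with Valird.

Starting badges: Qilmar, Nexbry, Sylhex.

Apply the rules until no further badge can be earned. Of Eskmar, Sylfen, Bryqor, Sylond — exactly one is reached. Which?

With Nexbry and Qilmar, Belpax is earned (B6).
With Qilmar and Belpax, Qilarc is earned (B5).
With Qilarc and Nexbry, Sylond is earned (B4).
No rule produces Bryqor, and it is not given. Sylfen would need Belpax, Sylhex, and Eskmar (B2), but Eskmar is never earned. Eskmar would need Valird (B7), but Valird is never earned.

Sylond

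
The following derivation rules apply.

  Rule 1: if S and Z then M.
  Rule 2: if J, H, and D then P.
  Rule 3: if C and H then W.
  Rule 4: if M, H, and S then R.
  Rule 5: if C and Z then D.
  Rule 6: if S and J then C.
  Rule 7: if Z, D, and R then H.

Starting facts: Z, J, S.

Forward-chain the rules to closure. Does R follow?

R would need M, H, and S (Rule 4), but H is never established.

No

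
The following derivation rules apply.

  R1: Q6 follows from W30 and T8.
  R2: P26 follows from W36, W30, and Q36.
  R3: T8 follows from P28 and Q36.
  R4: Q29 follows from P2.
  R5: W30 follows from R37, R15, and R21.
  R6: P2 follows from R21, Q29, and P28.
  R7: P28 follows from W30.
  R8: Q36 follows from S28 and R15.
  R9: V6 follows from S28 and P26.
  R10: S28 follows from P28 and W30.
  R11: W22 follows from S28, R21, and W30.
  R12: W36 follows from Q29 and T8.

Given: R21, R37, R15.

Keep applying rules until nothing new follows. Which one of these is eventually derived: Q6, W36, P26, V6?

From R37, R15, and R21, R5 gives W30.
W30 holds, so P28 follows (R7).
P28 and W30 hold, so S28 follows (R10).
S28 and R15 hold, so Q36 follows (R8).
From P28 and Q36, R3 gives T8.
From W30 and T8, R1 gives Q6.
V6 would need S28 and P26 (R9), but P26 is never established. W36 would need Q29 and T8 (R12), but Q29 is never established. P26 would need W36, W30, and Q36 (R2), but W36 is never established.

Q6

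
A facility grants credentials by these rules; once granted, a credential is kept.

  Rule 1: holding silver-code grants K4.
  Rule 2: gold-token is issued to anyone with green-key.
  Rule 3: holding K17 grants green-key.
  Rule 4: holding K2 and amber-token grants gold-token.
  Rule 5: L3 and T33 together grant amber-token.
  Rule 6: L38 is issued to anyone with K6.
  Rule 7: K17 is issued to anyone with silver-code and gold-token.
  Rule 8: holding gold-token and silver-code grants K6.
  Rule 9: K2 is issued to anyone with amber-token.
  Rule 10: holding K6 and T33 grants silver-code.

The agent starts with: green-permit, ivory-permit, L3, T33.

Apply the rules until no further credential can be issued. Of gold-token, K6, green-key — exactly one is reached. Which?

Holding L3 and T33 grants amber-token (Rule 5).
Holding amber-token grants K2 (Rule 9).
Holding K2 and amber-token grants gold-token (Rule 4).
green-key would need K17 (Rule 3), but K17 is never granted. K6 would need gold-token and silver-code (Rule 8), but silver-code is never granted.

gold-token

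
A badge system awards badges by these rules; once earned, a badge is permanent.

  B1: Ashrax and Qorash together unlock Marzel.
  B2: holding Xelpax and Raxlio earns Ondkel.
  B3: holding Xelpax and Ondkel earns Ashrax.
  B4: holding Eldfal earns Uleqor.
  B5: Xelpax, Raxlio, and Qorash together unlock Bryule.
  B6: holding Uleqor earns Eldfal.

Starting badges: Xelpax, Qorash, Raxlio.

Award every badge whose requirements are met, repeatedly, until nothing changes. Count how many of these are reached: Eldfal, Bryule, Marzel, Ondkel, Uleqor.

3

With Xelpax, Raxlio, and Qorash, Bryule is earned (B5).
With Xelpax and Raxlio, Ondkel is earned (B2).
With Xelpax and Ondkel, Ashrax is earned (B3).
With Ashrax and Qorash, Marzel is earned (B1).
Eldfal would need Uleqor (B6), but Uleqor is never earned.
Bryule: reached.
Marzel: reached.
Ondkel: reached.
Uleqor would need Eldfal (B4), but Eldfal is never earned.
Reached: Bryule, Marzel, and Ondkel — 3 of the 5.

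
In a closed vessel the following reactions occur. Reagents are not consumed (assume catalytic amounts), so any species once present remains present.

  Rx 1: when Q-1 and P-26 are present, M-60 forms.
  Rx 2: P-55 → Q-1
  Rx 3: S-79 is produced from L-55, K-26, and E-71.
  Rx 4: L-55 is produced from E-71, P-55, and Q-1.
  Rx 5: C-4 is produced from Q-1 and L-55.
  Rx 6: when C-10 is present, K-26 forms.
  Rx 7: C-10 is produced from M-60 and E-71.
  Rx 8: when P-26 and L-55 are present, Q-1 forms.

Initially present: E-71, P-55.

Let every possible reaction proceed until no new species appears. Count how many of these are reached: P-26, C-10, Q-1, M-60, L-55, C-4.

3

P-55 present → Q-1 forms (Rx 2).
E-71, P-55, and Q-1 present → L-55 forms (Rx 4).
Q-1 and L-55 present → C-4 forms (Rx 5).
No rule produces P-26, and it is not given.
C-10 would need M-60 and E-71 (Rx 7), but M-60 never forms.
Q-1: reached.
M-60 would need Q-1 and P-26 (Rx 1), but P-26 never forms.
L-55: reached.
C-4: reached.
Reached: Q-1, L-55, and C-4 — 3 of the 6.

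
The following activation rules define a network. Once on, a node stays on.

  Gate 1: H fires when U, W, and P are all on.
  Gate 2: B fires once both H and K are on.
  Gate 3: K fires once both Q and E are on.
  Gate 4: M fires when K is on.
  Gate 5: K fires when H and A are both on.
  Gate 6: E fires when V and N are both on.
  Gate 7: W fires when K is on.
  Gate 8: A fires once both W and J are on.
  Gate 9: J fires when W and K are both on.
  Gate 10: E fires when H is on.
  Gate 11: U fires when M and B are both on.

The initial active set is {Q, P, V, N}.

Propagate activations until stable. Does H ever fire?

No

H would need U, W, and P (Gate 1), but U never turns on.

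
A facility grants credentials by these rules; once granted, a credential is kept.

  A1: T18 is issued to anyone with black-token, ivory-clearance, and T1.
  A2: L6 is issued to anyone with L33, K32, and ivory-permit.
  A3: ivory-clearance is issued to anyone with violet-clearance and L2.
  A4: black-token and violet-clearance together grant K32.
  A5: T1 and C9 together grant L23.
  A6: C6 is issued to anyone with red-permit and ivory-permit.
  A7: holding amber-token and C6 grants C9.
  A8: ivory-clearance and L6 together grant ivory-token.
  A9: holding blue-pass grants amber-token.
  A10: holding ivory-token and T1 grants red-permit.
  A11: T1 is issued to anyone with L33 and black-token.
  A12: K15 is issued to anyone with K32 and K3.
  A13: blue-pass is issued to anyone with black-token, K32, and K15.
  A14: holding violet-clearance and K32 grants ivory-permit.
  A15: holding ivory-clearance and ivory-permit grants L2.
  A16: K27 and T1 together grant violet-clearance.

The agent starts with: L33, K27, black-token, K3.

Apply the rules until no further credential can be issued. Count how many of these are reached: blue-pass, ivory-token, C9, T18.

Holding L33 and black-token grants T1 (A11).
Holding K27 and T1 grants violet-clearance (A16).
Holding black-token and violet-clearance grants K32 (A4).
Holding K32 and K3 grants K15 (A12).
Holding black-token, K32, and K15 grants blue-pass (A13).
blue-pass: reached.
ivory-token would need ivory-clearance and L6 (A8), but ivory-clearance is never granted.
C9 would need amber-token and C6 (A7), but C6 is never granted.
T18 would need black-token, ivory-clearance, and T1 (A1), but ivory-clearance is never granted.
Reached: blue-pass — 1 of the 4.

1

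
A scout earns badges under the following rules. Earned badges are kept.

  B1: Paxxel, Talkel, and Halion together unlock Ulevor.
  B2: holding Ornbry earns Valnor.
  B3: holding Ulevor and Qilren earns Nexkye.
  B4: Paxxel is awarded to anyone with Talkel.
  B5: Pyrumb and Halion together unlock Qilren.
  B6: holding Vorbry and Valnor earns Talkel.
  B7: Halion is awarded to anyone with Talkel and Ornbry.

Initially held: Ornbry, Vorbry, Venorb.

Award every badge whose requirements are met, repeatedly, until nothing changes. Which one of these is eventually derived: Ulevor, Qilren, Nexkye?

Ulevor

With Ornbry, Valnor is earned (B2).
With Vorbry and Valnor, Talkel is earned (B6).
With Talkel, Paxxel is earned (B4).
With Talkel and Ornbry, Halion is earned (B7).
With Paxxel, Talkel, and Halion, Ulevor is earned (B1).
Nexkye would need Ulevor and Qilren (B3), but Qilren is never earned. Qilren would need Pyrumb and Halion (B5), but Pyrumb is never earned.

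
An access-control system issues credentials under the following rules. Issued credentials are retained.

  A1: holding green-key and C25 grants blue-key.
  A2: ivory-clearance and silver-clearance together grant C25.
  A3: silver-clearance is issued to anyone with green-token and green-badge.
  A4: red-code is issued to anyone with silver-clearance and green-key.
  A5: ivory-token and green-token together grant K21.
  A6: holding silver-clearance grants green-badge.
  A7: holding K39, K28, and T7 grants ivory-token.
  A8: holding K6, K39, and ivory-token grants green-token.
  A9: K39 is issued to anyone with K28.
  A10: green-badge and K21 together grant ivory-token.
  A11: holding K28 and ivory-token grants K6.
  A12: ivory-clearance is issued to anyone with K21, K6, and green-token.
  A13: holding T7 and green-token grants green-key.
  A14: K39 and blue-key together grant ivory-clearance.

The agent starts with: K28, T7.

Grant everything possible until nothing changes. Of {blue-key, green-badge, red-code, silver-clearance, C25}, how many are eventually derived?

0

blue-key would need green-key and C25 (A1), but C25 is never granted.
green-badge would need silver-clearance (A6), but silver-clearance is never granted.
red-code would need silver-clearance and green-key (A4), but silver-clearance is never granted.
silver-clearance would need green-token and green-badge (A3), but green-badge is never granted.
C25 would need ivory-clearance and silver-clearance (A2), but silver-clearance is never granted.
None of the 5 are reached.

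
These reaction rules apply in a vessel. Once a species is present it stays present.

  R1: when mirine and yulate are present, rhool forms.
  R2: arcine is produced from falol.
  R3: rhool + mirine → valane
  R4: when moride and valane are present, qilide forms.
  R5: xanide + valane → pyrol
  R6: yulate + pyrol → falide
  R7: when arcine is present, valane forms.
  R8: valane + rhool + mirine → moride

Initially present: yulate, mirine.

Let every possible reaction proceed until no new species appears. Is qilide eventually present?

mirine and yulate present → rhool forms (R1).
rhool and mirine present → valane forms (R3).
valane, rhool, and mirine present → moride forms (R8).
moride and valane present → qilide forms (R4).

Yes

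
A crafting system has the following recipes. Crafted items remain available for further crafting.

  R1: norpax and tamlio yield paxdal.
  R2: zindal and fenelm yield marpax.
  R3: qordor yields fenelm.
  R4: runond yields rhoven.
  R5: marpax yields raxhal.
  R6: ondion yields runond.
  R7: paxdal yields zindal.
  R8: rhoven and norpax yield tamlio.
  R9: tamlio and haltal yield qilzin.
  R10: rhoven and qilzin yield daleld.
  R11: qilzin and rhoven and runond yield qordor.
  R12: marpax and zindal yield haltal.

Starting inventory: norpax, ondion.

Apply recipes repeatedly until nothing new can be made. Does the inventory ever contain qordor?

No

qordor would need qilzin, rhoven, and runond (R11), but qilzin is never obtained.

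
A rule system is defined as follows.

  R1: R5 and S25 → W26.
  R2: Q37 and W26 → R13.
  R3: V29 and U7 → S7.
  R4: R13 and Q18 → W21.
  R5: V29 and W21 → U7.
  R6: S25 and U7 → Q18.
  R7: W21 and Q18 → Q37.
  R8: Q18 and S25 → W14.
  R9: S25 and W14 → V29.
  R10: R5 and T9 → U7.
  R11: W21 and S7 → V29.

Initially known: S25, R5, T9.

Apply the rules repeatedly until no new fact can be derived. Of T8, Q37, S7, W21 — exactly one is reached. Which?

R5 and T9 hold, so U7 follows (R10).
S25 and U7 hold, so Q18 follows (R6).
Q18 and S25 hold, so W14 follows (R8).
S25 and W14 hold, so V29 follows (R9).
From V29 and U7, R3 gives S7.
W21 would need R13 and Q18 (R4), but R13 is never established. Q37 would need W21 and Q18 (R7), but W21 is never established. No rule produces T8, and it is not given.

S7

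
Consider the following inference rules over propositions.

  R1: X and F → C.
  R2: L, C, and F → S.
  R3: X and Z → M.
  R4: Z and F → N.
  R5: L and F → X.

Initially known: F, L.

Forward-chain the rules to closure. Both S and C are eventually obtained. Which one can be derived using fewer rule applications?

C: L and F hold, so X follows (R5). From X and F, R1 gives C. [2 rule applications]
S: L and F hold, so X follows (R5). X and F hold, so C follows (R1). From L, C, and F, R2 gives S. [3 rule applications]
C needs fewer.

C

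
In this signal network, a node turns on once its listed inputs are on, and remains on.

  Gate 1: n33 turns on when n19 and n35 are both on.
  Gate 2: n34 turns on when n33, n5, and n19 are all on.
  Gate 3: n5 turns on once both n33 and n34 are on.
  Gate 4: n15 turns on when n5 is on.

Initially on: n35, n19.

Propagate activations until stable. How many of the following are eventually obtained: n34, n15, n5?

0

n34 would need n33, n5, and n19 (Gate 2), but n5 never turns on.
n15 would need n5 (Gate 4), but n5 never turns on.
n5 would need n33 and n34 (Gate 3), but n34 never turns on.
None of the 3 are reached.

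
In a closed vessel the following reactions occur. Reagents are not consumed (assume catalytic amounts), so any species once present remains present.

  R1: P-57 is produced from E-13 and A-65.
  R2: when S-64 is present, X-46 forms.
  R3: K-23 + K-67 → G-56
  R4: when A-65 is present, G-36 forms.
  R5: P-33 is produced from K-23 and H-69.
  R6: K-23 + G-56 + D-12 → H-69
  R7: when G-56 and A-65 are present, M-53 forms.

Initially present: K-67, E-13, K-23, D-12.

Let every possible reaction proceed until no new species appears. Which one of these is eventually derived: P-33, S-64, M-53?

K-23 and K-67 present → G-56 forms (R3).
K-23, G-56, and D-12 present → H-69 forms (R6).
K-23 and H-69 present → P-33 forms (R5).
M-53 would need G-56 and A-65 (R7), but A-65 never forms. No rule produces S-64, and it is not given.

P-33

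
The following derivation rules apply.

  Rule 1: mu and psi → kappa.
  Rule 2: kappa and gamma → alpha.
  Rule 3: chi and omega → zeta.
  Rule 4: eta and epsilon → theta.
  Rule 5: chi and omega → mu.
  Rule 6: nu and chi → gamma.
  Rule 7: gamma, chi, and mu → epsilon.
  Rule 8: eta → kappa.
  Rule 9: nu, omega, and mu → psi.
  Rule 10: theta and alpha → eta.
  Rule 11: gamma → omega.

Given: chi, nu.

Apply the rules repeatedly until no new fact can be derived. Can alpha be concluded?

Yes

nu and chi hold, so gamma follows (Rule 6).
From gamma, Rule 11 gives omega.
chi and omega hold, so mu follows (Rule 5).
nu, omega, and mu hold, so psi follows (Rule 9).
From mu and psi, Rule 1 gives kappa.
kappa and gamma hold, so alpha follows (Rule 2).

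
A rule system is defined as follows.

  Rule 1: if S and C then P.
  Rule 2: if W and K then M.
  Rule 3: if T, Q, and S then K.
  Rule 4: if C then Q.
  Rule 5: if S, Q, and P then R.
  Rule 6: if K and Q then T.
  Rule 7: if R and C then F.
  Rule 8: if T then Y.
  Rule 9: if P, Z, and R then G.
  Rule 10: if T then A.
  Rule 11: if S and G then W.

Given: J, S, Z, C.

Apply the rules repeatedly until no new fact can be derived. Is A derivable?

A would need T (Rule 10), but T is never established.

No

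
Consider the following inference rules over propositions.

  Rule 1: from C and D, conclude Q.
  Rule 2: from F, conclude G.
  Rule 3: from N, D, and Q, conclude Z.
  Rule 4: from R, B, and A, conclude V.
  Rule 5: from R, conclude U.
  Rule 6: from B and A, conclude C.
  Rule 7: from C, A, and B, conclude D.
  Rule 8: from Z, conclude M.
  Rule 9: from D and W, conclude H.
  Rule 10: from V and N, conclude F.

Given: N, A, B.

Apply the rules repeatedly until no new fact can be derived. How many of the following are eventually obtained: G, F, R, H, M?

B and A hold, so C follows (Rule 6).
C, A, and B hold, so D follows (Rule 7).
C and D hold, so Q follows (Rule 1).
N, D, and Q hold, so Z follows (Rule 3).
Z holds, so M follows (Rule 8).
G would need F (Rule 2), but F is never established.
F would need V and N (Rule 10), but V is never established.
No rule produces R, and it is not given.
H would need D and W (Rule 9), but W is never established.
M: reached.
Reached: M — 1 of the 5.

1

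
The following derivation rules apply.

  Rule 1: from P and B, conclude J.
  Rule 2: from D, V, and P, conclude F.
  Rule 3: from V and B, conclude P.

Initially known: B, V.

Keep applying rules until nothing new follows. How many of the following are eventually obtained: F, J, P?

2

V and B hold, so P follows (Rule 3).
From P and B, Rule 1 gives J.
F would need D, V, and P (Rule 2), but D is never established.
J: reached.
P: reached.
Reached: J and P — 2 of the 3.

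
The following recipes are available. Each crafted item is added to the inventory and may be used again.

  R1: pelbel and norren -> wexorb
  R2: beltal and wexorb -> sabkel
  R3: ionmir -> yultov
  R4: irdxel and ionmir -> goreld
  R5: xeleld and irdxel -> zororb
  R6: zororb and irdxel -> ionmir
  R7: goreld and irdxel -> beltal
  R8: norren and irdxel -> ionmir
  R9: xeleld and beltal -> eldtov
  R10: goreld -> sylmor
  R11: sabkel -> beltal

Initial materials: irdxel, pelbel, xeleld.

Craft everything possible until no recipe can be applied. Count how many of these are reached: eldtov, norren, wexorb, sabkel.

xeleld and irdxel -> zororb (R5).
Using R6, zororb and irdxel make ionmir.
Using R4, irdxel and ionmir make goreld.
Using R7, goreld and irdxel make beltal.
Using R9, xeleld and beltal make eldtov.
eldtov: reached.
No rule produces norren, and it is not given.
wexorb would need pelbel and norren (R1), but norren is never obtained.
sabkel would need beltal and wexorb (R2), but wexorb is never obtained.
Reached: eldtov — 1 of the 4.

1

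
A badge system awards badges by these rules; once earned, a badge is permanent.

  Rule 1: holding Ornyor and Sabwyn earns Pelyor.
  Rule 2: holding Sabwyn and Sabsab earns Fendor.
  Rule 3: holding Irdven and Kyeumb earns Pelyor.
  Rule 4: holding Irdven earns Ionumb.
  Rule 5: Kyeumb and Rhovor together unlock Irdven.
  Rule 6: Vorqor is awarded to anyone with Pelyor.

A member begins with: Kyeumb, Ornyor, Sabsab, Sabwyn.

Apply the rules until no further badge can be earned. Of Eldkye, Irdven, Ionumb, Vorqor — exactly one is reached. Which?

With Ornyor and Sabwyn, Pelyor is earned (Rule 1).
With Pelyor, Vorqor is earned (Rule 6).
No rule produces Eldkye, and it is not given. Irdven would need Kyeumb and Rhovor (Rule 5), but Rhovor is never earned. Ionumb would need Irdven (Rule 4), but Irdven is never earned.

Vorqor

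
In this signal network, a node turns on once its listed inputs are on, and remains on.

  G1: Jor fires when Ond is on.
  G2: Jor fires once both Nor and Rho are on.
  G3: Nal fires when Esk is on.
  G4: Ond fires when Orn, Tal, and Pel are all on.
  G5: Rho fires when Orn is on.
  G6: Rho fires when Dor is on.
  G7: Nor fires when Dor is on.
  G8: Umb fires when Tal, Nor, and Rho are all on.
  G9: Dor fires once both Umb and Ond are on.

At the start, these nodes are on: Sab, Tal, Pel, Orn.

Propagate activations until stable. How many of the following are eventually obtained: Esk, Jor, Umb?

1

Orn, Tal, and Pel are on, so Ond fires (G4).
Ond is on, so Jor fires (G1).
No rule produces Esk, and it is not given.
Jor: reached.
Umb would need Tal, Nor, and Rho (G8), but Nor never turns on.
Reached: Jor — 1 of the 3.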